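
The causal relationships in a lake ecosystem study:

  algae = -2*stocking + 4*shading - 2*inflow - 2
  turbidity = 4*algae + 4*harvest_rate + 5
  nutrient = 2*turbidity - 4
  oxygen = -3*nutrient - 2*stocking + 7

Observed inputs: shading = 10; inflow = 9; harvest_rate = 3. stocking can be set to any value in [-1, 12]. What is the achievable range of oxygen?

Substituting into the algae equation gives algae = -2*stocking + 20.
This gives turbidity = -8*stocking + 97.
So nutrient = -16*stocking + 190.
So oxygen = 46*stocking - 563.
Linear in stocking, so extremes are at the endpoints: stocking = -1 gives oxygen = -609; stocking = 12 gives oxygen = -11.

-609 to -11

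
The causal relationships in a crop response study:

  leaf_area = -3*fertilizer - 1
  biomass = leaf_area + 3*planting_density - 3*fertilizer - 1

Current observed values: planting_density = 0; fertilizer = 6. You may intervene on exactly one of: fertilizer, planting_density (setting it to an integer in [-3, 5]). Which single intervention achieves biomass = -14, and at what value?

Intervening on fertilizer: with other inputs at their observed values, biomass = -6*fertilizer - 2. Solving for -14 gives fertilizer = 2, within [-3, 5].
Intervening on planting_density: biomass = 3*planting_density - 38. Reaching -14 requires planting_density = 8, outside [-3, 5].

set fertilizer = 2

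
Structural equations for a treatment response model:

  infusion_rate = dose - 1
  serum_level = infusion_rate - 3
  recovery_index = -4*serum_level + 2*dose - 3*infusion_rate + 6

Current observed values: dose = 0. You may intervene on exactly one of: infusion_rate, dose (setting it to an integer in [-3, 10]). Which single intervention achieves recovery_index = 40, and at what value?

Intervening on infusion_rate: recovery_index = -7*infusion_rate + 18. Reaching 40 requires infusion_rate = -22/7, not an integer.
Intervening on dose: with other inputs at their observed values, recovery_index = -5*dose + 25. Solving for 40 gives dose = -3, within [-3, 10].

set dose = -3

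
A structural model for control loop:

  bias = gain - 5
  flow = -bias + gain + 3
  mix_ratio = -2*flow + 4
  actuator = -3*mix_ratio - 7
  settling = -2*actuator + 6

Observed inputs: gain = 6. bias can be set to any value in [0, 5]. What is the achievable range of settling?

-64 to -4

Intervening on bias fixes its value directly, overriding its dependence on gain.
Substituting into the flow equation gives flow = -bias + 9.
So mix_ratio = 2*bias - 14.
Substituting into the actuator equation gives actuator = -6*bias + 35.
settling becomes 12*bias - 64.
Linear in bias, so extremes are at the endpoints: bias = 0 gives settling = -64; bias = 5 gives settling = -4.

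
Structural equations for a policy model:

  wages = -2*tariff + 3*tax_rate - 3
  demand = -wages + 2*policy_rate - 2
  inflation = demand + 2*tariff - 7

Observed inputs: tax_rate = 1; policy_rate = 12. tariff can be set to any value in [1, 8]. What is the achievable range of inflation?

Substituting into the wages equation gives wages = -2*tariff.
Substituting into the demand equation gives demand = 2*tariff + 22.
Substituting into the inflation equation gives inflation = 4*tariff + 15.
Linear in tariff, so extremes are at the endpoints: tariff = 1 gives inflation = 19; tariff = 8 gives inflation = 47.

19 to 47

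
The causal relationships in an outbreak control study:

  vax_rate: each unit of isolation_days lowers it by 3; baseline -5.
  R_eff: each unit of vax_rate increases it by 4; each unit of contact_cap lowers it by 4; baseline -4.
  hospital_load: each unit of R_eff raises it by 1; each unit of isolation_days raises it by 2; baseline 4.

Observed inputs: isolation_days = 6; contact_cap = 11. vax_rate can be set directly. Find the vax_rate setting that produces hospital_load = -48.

Intervening on vax_rate fixes its value directly, overriding its dependence on isolation_days.
Substituting into the R_eff equation gives R_eff = 4*vax_rate - 48.
Substituting into the hospital_load equation gives hospital_load = 4*vax_rate - 32.
Solve 4*vax_rate - 32 = -48: vax_rate = (-48 + 32) / 4 = -4.

vax_rate = -4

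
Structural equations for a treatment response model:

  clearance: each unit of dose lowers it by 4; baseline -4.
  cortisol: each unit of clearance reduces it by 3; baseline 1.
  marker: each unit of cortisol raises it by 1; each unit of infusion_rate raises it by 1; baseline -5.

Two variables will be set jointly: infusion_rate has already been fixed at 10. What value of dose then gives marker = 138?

dose = 10

With infusion_rate held at 10:
Substituting into the cortisol equation gives cortisol = 12*dose + 13.
Substituting into the marker equation gives marker = 12*dose + 18.
Solve 12*dose + 18 = 138: dose = (138 - 18) / 12 = 10.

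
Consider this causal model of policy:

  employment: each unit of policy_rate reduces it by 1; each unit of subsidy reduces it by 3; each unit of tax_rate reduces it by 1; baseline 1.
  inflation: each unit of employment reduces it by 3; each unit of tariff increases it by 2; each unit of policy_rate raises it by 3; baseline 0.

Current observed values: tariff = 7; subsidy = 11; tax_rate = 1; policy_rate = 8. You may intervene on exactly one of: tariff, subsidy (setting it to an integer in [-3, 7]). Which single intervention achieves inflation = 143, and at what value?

Intervening on tariff: with other inputs at their observed values, inflation = 2*tariff + 147. Solving for 143 gives tariff = -2, within [-3, 7].
Intervening on subsidy: inflation = 9*subsidy + 62. Reaching 143 requires subsidy = 9, outside [-3, 7].

set tariff = -2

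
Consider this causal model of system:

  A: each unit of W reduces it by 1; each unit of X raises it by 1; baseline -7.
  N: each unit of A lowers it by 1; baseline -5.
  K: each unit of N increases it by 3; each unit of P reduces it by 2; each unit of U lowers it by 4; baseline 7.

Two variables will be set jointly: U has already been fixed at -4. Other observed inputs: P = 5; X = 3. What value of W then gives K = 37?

With U held at -4:
Substituting into the A equation gives A = -W - 4.
Substituting into the N equation gives N = W - 1.
Substituting into the K equation gives K = 3*W + 10.
Solve 3*W + 10 = 37: W = (37 - 10) / 3 = 9.

W = 9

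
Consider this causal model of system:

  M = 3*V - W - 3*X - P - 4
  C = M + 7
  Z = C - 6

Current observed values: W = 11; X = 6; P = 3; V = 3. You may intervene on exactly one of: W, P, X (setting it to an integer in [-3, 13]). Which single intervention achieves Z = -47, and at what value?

Intervening on W: Z = -W - 15. Reaching -47 requires W = 32, outside [-3, 13].
Intervening on P: Z = -P - 23. Reaching -47 requires P = 24, outside [-3, 13].
Intervening on X: with other inputs at their observed values, Z = -3*X - 8. Solving for -47 gives X = 13, within [-3, 13].

set X = 13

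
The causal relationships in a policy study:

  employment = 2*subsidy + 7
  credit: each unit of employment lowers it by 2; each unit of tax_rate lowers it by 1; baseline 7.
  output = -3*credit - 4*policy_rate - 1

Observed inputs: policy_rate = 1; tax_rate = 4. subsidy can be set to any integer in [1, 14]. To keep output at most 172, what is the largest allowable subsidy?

subsidy = 12

Substituting into the credit equation gives credit = -4*subsidy - 11.
output becomes 12*subsidy + 28.
Require 12*subsidy + 28 ≤ 172, so subsidy ≤ 12.
The largest integer in [1, 14] satisfying this is 12.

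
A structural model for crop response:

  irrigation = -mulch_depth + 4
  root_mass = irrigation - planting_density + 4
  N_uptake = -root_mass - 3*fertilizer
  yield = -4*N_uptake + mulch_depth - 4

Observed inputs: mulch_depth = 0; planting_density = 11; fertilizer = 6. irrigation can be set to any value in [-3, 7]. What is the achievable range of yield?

Intervening on irrigation fixes its value directly, overriding its dependence on mulch_depth.
Substituting into the root_mass equation gives root_mass = irrigation - 7.
So N_uptake = -irrigation - 11.
yield becomes 4*irrigation + 40.
Linear in irrigation, so extremes are at the endpoints: irrigation = -3 gives yield = 28; irrigation = 7 gives yield = 68.

28 to 68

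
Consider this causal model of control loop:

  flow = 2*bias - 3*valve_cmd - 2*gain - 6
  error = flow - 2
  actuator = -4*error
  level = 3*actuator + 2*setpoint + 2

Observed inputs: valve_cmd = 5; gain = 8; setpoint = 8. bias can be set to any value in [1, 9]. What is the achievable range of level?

Substituting into the flow equation gives flow = 2*bias - 37.
Substituting into the error equation gives error = 2*bias - 39.
So actuator = -8*bias + 156.
Substituting into the level equation gives level = -24*bias + 486.
Linear in bias, so extremes are at the endpoints: bias = 1 gives level = 462; bias = 9 gives level = 270.

270 to 462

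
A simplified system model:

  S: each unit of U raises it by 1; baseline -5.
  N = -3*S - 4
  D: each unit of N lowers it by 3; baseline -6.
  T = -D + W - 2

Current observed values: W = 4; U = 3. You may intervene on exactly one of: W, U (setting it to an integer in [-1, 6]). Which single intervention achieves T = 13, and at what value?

Intervening on W: with other inputs at their observed values, T = W + 10. Solving for 13 gives W = 3, within [-1, 6].
Intervening on U: T = -9*U + 41. Reaching 13 requires U = 28/9, not an integer.

set W = 3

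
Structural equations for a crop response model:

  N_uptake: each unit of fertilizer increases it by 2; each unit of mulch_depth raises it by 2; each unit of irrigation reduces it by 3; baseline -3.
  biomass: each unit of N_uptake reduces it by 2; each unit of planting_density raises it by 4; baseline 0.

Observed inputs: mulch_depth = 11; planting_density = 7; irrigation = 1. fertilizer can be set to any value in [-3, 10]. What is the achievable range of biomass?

-44 to 8

Substituting into the N_uptake equation gives N_uptake = 2*fertilizer + 16.
biomass becomes -4*fertilizer - 4.
Linear in fertilizer, so extremes are at the endpoints: fertilizer = -3 gives biomass = 8; fertilizer = 10 gives biomass = -44.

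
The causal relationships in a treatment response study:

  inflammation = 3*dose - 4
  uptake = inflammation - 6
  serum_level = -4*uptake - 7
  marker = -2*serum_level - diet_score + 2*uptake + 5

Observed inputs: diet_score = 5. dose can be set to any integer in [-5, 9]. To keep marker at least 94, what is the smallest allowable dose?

dose = 6

Substituting into the uptake equation gives uptake = 3*dose - 10.
Substituting into the serum_level equation gives serum_level = -12*dose + 33.
Substituting into the marker equation gives marker = 30*dose - 86.
Require 30*dose - 86 ≥ 94, so dose ≥ 6.
The smallest integer in [-5, 9] satisfying this is 6.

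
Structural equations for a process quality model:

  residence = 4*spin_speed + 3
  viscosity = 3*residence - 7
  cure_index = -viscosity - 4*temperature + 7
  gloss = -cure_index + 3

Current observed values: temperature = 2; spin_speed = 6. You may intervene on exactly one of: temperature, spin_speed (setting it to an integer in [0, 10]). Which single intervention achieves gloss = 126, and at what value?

set spin_speed = 10

Intervening on temperature: gloss = 4*temperature + 70. Reaching 126 requires temperature = 14, outside [0, 10].
Intervening on spin_speed: with other inputs at their observed values, gloss = 12*spin_speed + 6. Solving for 126 gives spin_speed = 10, within [0, 10].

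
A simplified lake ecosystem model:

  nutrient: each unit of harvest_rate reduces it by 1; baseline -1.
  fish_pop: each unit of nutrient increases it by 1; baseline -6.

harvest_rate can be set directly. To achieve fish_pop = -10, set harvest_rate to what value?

Substituting into the fish_pop equation gives fish_pop = -harvest_rate - 7.
Solve -harvest_rate - 7 = -10: harvest_rate = (-10 + 7) / -1 = 3.

harvest_rate = 3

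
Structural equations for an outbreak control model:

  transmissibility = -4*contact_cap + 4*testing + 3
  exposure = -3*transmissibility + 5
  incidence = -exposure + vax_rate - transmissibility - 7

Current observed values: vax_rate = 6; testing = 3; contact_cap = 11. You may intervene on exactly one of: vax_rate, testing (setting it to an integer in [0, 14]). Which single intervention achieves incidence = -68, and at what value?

Intervening on vax_rate: with other inputs at their observed values, incidence = vax_rate - 70. Solving for -68 gives vax_rate = 2, within [0, 14].
Intervening on testing: incidence = 8*testing - 88. Reaching -68 requires testing = 5/2, not an integer.

set vax_rate = 2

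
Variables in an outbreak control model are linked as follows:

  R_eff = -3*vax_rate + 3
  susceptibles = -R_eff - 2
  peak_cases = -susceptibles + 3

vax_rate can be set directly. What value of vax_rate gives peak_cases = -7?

Substituting into the susceptibles equation gives susceptibles = 3*vax_rate - 5.
Substituting into the peak_cases equation gives peak_cases = -3*vax_rate + 8.
Solve -3*vax_rate + 8 = -7: vax_rate = (-7 - 8) / -3 = 5.

vax_rate = 5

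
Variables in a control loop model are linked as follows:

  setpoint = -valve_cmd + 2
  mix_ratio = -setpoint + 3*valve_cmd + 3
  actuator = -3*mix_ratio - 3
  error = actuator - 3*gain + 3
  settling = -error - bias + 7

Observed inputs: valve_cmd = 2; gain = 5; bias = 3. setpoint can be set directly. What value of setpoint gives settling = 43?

Intervening on setpoint fixes its value directly, overriding its dependence on valve_cmd.
Substituting into the mix_ratio equation gives mix_ratio = -setpoint + 9.
actuator becomes 3*setpoint - 30.
error becomes 3*setpoint - 42.
Substituting into the settling equation gives settling = -3*setpoint + 46.
Solve -3*setpoint + 46 = 43: setpoint = (43 - 46) / -3 = 1.

setpoint = 1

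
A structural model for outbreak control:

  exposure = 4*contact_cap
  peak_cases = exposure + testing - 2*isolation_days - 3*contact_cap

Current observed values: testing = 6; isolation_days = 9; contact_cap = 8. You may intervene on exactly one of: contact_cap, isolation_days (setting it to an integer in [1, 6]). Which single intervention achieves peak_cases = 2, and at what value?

Intervening on contact_cap: peak_cases = contact_cap - 12. Reaching 2 requires contact_cap = 14, outside [1, 6].
Intervening on isolation_days: with other inputs at their observed values, peak_cases = -2*isolation_days + 14. Solving for 2 gives isolation_days = 6, within [1, 6].

set isolation_days = 6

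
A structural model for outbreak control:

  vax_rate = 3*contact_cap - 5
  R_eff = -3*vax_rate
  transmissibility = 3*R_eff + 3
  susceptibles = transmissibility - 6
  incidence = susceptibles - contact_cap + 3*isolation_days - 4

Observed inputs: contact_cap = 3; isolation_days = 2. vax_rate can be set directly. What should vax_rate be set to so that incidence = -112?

Intervening on vax_rate fixes its value directly, overriding its dependence on contact_cap.
Substituting into the transmissibility equation gives transmissibility = -9*vax_rate + 3.
Substituting into the susceptibles equation gives susceptibles = -9*vax_rate - 3.
Substituting into the incidence equation gives incidence = -9*vax_rate - 4.
Solve -9*vax_rate - 4 = -112: vax_rate = (-112 + 4) / -9 = 12.

vax_rate = 12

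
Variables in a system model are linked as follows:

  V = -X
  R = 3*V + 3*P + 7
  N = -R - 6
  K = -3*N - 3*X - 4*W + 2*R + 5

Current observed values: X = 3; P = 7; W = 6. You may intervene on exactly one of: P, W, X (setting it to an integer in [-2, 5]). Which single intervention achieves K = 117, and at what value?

set W = -2

Intervening on P: K = 15*P - 20. Reaching 117 requires P = 137/15, not an integer.
Intervening on W: with other inputs at their observed values, K = -4*W + 109. Solving for 117 gives W = -2, within [-2, 5].
Intervening on X: K = -18*X + 139. Reaching 117 requires X = 11/9, not an integer.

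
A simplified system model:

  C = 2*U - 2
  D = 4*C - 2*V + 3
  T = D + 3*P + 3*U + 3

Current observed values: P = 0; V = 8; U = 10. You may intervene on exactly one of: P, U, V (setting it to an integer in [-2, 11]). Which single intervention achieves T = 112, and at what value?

Intervening on P: T = 3*P + 92. Reaching 112 requires P = 20/3, not an integer.
Intervening on U: T = 11*U - 18. Reaching 112 requires U = 130/11, not an integer.
Intervening on V: with other inputs at their observed values, T = -2*V + 108. Solving for 112 gives V = -2, within [-2, 11].

set V = -2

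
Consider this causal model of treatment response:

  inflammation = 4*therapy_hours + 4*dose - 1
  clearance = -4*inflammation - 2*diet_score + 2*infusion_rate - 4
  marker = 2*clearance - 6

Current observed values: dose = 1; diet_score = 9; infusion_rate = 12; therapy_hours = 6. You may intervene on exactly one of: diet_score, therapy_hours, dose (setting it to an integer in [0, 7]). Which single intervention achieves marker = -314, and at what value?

set dose = 4

Intervening on diet_score: marker = -4*diet_score - 182. Reaching -314 requires diet_score = 33, outside [0, 7].
Intervening on therapy_hours: marker = -32*therapy_hours - 26. Reaching -314 requires therapy_hours = 9, outside [0, 7].
Intervening on dose: with other inputs at their observed values, marker = -32*dose - 186. Solving for -314 gives dose = 4, within [0, 7].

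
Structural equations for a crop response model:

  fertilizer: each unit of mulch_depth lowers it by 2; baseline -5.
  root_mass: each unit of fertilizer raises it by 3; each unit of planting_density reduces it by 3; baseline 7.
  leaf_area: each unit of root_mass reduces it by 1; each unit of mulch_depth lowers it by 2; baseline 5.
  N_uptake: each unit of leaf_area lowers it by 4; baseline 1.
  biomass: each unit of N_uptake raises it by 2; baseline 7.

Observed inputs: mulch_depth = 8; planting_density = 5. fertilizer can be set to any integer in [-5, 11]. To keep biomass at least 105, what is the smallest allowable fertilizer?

Intervening on fertilizer fixes its value directly, overriding its dependence on mulch_depth.
Substituting into the root_mass equation gives root_mass = 3*fertilizer - 8.
This gives leaf_area = -3*fertilizer - 3.
This gives N_uptake = 12*fertilizer + 13.
This gives biomass = 24*fertilizer + 33.
Require 24*fertilizer + 33 ≥ 105, so fertilizer ≥ 3.
The smallest integer in [-5, 11] satisfying this is 3.

fertilizer = 3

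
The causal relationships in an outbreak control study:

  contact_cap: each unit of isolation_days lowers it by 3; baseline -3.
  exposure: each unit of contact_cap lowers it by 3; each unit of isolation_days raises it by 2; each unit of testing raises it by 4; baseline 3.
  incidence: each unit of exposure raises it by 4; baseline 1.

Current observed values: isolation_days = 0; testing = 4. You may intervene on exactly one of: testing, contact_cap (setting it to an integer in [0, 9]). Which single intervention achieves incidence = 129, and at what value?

set testing = 5

Intervening on testing: with other inputs at their observed values, incidence = 16*testing + 49. Solving for 129 gives testing = 5, within [0, 9].
Intervening on contact_cap: incidence = -12*contact_cap + 77. Reaching 129 requires contact_cap = -13/3, not an integer.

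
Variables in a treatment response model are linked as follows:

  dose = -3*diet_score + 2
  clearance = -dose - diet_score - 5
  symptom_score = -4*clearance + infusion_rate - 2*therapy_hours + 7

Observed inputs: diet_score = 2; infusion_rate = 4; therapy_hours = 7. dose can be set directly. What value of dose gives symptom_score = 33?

Intervening on dose fixes its value directly, overriding its dependence on diet_score.
Substituting into the clearance equation gives clearance = -dose - 7.
Substituting into the symptom_score equation gives symptom_score = 4*dose + 25.
Solve 4*dose + 25 = 33: dose = (33 - 25) / 4 = 2.

dose = 2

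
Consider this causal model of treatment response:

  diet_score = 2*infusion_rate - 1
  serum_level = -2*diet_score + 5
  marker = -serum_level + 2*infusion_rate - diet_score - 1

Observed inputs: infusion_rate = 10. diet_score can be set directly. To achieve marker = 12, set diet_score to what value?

Intervening on diet_score fixes its value directly, overriding its dependence on infusion_rate.
Substituting into the marker equation gives marker = diet_score + 14.
Solve diet_score + 14 = 12: diet_score = (12 - 14) / 1 = -2.

diet_score = -2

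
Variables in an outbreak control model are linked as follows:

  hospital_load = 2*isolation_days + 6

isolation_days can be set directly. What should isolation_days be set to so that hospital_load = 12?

Solve 2*isolation_days + 6 = 12: isolation_days = (12 - 6) / 2 = 3.

isolation_days = 3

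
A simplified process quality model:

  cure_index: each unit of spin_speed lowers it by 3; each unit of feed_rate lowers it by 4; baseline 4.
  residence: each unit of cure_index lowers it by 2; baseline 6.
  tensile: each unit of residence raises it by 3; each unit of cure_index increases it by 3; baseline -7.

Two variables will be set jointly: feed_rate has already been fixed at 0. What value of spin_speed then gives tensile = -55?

With feed_rate held at 0:
Substituting into the cure_index equation gives cure_index = -3*spin_speed + 4.
So residence = 6*spin_speed - 2.
Substituting into the tensile equation gives tensile = 9*spin_speed - 1.
Solve 9*spin_speed - 1 = -55: spin_speed = (-55 + 1) / 9 = -6.

spin_speed = -6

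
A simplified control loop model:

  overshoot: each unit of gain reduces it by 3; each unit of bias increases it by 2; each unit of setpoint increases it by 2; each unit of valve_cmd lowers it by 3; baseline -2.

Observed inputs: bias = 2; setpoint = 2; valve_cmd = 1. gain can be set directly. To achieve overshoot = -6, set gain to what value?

Substituting into the overshoot equation gives overshoot = -3*gain + 3.
Solve -3*gain + 3 = -6: gain = (-6 - 3) / -3 = 3.

gain = 3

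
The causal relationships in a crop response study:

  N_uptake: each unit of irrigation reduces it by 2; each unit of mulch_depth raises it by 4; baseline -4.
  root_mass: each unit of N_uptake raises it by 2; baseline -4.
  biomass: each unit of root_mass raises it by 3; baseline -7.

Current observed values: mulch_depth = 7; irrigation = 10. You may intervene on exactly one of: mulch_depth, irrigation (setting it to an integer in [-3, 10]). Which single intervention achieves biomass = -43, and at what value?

set mulch_depth = 5

Intervening on mulch_depth: with other inputs at their observed values, biomass = 24*mulch_depth - 163. Solving for -43 gives mulch_depth = 5, within [-3, 10].
Intervening on irrigation: biomass = -12*irrigation + 125. Reaching -43 requires irrigation = 14, outside [-3, 10].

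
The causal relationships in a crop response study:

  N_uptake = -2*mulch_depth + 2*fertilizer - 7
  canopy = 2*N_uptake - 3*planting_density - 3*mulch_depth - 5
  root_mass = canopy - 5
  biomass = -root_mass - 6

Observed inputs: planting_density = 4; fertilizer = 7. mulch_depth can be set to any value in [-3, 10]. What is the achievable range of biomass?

Substituting into the N_uptake equation gives N_uptake = -2*mulch_depth + 7.
canopy becomes -7*mulch_depth - 3.
Substituting into the root_mass equation gives root_mass = -7*mulch_depth - 8.
Substituting into the biomass equation gives biomass = 7*mulch_depth + 2.
Linear in mulch_depth, so extremes are at the endpoints: mulch_depth = -3 gives biomass = -19; mulch_depth = 10 gives biomass = 72.

-19 to 72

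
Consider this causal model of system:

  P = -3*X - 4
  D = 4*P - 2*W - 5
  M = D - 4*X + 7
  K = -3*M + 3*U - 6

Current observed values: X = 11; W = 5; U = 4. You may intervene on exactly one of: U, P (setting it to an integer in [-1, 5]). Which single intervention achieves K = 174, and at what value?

set P = -1

Intervening on U: K = 3*U + 594. Reaching 174 requires U = -140, outside [-1, 5].
Intervening on P: with other inputs at their observed values, K = -12*P + 162. Solving for 174 gives P = -1, within [-1, 5].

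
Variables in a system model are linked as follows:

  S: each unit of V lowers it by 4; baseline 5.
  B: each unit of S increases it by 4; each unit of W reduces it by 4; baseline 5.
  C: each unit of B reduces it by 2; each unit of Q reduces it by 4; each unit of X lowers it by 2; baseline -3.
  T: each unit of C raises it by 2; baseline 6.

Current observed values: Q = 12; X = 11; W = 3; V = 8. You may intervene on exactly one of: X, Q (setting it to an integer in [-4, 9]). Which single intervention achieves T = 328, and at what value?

Intervening on X: with other inputs at their observed values, T = -4*X + 364. Solving for 328 gives X = 9, within [-4, 9].
Intervening on Q: T = -8*Q + 416. Reaching 328 requires Q = 11, outside [-4, 9].

set X = 9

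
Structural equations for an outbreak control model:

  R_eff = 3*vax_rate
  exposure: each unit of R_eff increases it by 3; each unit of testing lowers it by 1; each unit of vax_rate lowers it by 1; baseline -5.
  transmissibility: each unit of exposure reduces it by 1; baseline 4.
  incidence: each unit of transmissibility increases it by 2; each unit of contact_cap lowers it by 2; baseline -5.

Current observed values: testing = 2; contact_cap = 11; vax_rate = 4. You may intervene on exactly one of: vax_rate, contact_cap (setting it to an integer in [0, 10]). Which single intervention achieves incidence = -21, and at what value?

set vax_rate = 1

Intervening on vax_rate: with other inputs at their observed values, incidence = -16*vax_rate - 5. Solving for -21 gives vax_rate = 1, within [0, 10].
Intervening on contact_cap: incidence = -2*contact_cap - 47. Reaching -21 requires contact_cap = -13, outside [0, 10].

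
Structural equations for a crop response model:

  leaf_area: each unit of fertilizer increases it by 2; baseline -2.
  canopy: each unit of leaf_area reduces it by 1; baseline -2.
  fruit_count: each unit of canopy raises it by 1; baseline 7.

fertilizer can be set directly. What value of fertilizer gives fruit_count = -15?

Substituting into the canopy equation gives canopy = -2*fertilizer.
So fruit_count = -2*fertilizer + 7.
Solve -2*fertilizer + 7 = -15: fertilizer = (-15 - 7) / -2 = 11.

fertilizer = 11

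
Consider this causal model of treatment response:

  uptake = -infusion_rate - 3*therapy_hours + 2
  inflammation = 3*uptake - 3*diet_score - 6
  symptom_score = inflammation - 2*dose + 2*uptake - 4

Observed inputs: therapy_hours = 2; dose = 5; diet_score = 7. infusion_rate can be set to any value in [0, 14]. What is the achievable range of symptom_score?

Substituting into the uptake equation gives uptake = -infusion_rate - 4.
Substituting into the inflammation equation gives inflammation = -3*infusion_rate - 39.
Substituting into the symptom_score equation gives symptom_score = -5*infusion_rate - 61.
Linear in infusion_rate, so extremes are at the endpoints: infusion_rate = 0 gives symptom_score = -61; infusion_rate = 14 gives symptom_score = -131.

-131 to -61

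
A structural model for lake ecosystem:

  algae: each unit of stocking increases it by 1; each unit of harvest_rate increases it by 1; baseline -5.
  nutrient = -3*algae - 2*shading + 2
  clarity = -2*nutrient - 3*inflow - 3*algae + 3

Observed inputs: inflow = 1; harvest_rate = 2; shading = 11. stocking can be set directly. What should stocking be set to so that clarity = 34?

stocking = 1

Substituting into the algae equation gives algae = stocking - 3.
So nutrient = -3*stocking - 11.
Substituting into the clarity equation gives clarity = 3*stocking + 31.
Solve 3*stocking + 31 = 34: stocking = (34 - 31) / 3 = 1.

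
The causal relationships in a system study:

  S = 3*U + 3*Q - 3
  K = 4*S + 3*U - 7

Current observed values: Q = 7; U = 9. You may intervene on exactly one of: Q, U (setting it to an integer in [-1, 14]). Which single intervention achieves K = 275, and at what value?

set U = 14

Intervening on Q: K = 12*Q + 116. Reaching 275 requires Q = 53/4, not an integer.
Intervening on U: with other inputs at their observed values, K = 15*U + 65. Solving for 275 gives U = 14, within [-1, 14].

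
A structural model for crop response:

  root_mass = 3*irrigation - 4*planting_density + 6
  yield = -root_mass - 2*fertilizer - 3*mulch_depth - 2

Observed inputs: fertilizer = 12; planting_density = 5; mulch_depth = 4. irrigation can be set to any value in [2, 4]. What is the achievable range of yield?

-36 to -30

Substituting into the root_mass equation gives root_mass = 3*irrigation - 14.
yield becomes -3*irrigation - 24.
Linear in irrigation, so extremes are at the endpoints: irrigation = 2 gives yield = -30; irrigation = 4 gives yield = -36.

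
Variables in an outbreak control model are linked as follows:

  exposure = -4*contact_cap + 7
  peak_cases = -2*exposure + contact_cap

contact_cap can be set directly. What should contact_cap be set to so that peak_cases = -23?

Substituting into the peak_cases equation gives peak_cases = 9*contact_cap - 14.
Solve 9*contact_cap - 14 = -23: contact_cap = (-23 + 14) / 9 = -1.

contact_cap = -1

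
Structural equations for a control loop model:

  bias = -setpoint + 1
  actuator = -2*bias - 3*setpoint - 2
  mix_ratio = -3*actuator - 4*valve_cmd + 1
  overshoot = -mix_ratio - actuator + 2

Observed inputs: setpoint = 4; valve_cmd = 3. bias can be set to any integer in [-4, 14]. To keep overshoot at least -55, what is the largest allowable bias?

Intervening on bias fixes its value directly, overriding its dependence on setpoint.
Substituting into the actuator equation gives actuator = -2*bias - 14.
mix_ratio becomes 6*bias + 31.
Substituting into the overshoot equation gives overshoot = -4*bias - 15.
Require -4*bias - 15 ≥ -55, so bias ≤ 10.
The largest integer in [-4, 14] satisfying this is 10.

bias = 10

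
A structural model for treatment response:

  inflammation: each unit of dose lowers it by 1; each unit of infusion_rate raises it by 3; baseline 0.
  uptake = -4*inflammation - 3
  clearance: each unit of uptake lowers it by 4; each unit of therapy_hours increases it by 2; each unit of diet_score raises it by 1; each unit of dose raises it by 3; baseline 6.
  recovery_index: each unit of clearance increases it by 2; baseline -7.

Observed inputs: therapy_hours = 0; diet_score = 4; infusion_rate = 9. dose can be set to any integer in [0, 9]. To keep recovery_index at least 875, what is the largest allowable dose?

Substituting into the inflammation equation gives inflammation = -dose + 27.
So uptake = 4*dose - 111.
Substituting into the clearance equation gives clearance = -13*dose + 454.
Substituting into the recovery_index equation gives recovery_index = -26*dose + 901.
Require -26*dose + 901 ≥ 875, so dose ≤ 1.
The largest integer in [0, 9] satisfying this is 1.

dose = 1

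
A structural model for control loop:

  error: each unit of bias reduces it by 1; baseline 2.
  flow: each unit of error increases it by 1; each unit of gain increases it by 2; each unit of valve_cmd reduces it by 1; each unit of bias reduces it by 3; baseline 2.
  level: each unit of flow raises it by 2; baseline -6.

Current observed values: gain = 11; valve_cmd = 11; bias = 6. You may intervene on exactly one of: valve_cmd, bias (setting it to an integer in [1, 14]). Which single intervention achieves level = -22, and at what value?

Intervening on valve_cmd: with other inputs at their observed values, level = -2*valve_cmd - 2. Solving for -22 gives valve_cmd = 10, within [1, 14].
Intervening on bias: level = -8*bias + 24. Reaching -22 requires bias = 23/4, not an integer.

set valve_cmd = 10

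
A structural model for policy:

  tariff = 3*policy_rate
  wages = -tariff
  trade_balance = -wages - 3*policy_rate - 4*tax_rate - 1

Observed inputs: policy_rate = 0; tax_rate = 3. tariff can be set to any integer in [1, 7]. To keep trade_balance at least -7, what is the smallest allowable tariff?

Intervening on tariff fixes its value directly, overriding its dependence on policy_rate.
Substituting into the trade_balance equation gives trade_balance = tariff - 13.
Require tariff - 13 ≥ -7, so tariff ≥ 6.
The smallest integer in [1, 7] satisfying this is 6.

tariff = 6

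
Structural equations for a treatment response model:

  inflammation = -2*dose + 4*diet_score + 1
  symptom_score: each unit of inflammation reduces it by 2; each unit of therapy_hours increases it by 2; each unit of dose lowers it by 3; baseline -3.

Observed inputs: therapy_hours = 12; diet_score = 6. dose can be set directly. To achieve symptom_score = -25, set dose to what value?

Substituting into the inflammation equation gives inflammation = -2*dose + 25.
Substituting into the symptom_score equation gives symptom_score = dose - 29.
Solve dose - 29 = -25: dose = (-25 + 29) / 1 = 4.

dose = 4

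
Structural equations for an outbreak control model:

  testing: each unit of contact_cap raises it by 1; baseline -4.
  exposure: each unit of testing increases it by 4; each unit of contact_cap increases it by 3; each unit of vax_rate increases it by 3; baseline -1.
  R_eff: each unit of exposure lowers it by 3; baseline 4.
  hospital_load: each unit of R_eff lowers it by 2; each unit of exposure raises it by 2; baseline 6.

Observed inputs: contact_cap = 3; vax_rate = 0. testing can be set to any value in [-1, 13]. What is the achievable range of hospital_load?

Intervening on testing fixes its value directly, overriding its dependence on contact_cap.
Substituting into the exposure equation gives exposure = 4*testing + 8.
So R_eff = -12*testing - 20.
So hospital_load = 32*testing + 62.
Linear in testing, so extremes are at the endpoints: testing = -1 gives hospital_load = 30; testing = 13 gives hospital_load = 478.

30 to 478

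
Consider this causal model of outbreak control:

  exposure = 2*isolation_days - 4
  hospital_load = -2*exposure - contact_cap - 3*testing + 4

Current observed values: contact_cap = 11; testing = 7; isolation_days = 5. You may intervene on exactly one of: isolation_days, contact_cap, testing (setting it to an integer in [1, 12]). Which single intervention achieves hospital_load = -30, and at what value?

Intervening on isolation_days: hospital_load = -4*isolation_days - 20. Reaching -30 requires isolation_days = 5/2, not an integer.
Intervening on contact_cap: with other inputs at their observed values, hospital_load = -contact_cap - 29. Solving for -30 gives contact_cap = 1, within [1, 12].
Intervening on testing: hospital_load = -3*testing - 19. Reaching -30 requires testing = 11/3, not an integer.

set contact_cap = 1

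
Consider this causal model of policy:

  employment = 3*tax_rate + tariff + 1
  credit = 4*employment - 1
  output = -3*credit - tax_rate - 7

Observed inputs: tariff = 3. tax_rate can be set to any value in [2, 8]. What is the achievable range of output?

-348 to -126

Substituting into the employment equation gives employment = 3*tax_rate + 4.
Substituting into the credit equation gives credit = 12*tax_rate + 15.
So output = -37*tax_rate - 52.
Linear in tax_rate, so extremes are at the endpoints: tax_rate = 2 gives output = -126; tax_rate = 8 gives output = -348.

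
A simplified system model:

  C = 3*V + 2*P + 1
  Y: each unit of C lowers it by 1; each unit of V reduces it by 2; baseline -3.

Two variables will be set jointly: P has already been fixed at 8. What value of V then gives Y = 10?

V = -6

With P held at 8:
Substituting into the C equation gives C = 3*V + 17.
Y becomes -5*V - 20.
Solve -5*V - 20 = 10: V = (10 + 20) / -5 = -6.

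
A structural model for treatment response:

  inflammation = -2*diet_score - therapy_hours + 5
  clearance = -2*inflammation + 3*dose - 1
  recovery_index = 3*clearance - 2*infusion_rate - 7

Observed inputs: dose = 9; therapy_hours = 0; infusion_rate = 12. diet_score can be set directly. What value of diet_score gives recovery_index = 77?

diet_score = 5

Substituting into the inflammation equation gives inflammation = -2*diet_score + 5.
This gives clearance = 4*diet_score + 16.
Substituting into the recovery_index equation gives recovery_index = 12*diet_score + 17.
Solve 12*diet_score + 17 = 77: diet_score = (77 - 17) / 12 = 5.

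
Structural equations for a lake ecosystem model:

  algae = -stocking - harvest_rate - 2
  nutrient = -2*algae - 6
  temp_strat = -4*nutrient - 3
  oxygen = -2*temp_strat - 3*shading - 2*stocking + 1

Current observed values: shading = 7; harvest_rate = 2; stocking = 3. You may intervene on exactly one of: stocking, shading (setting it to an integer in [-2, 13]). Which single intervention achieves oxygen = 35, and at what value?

set shading = 10

Intervening on stocking: oxygen = 14*stocking + 2. Reaching 35 requires stocking = 33/14, not an integer.
Intervening on shading: with other inputs at their observed values, oxygen = -3*shading + 65. Solving for 35 gives shading = 10, within [-2, 13].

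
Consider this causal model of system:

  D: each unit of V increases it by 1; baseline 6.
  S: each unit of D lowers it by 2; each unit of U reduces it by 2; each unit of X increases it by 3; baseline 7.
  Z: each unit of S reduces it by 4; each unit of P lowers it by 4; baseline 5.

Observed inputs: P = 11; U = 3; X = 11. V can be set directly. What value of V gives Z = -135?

Substituting into the S equation gives S = -2*V + 22.
This gives Z = 8*V - 127.
Solve 8*V - 127 = -135: V = (-135 + 127) / 8 = -1.

V = -1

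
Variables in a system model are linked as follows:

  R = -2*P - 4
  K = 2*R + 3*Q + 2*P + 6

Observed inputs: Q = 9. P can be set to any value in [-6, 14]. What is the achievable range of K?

-3 to 37

Substituting into the K equation gives K = -2*P + 25.
Linear in P, so extremes are at the endpoints: P = -6 gives K = 37; P = 14 gives K = -3.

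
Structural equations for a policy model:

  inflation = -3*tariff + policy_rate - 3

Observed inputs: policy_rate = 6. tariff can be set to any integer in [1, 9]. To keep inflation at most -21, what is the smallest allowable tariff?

tariff = 8

Substituting into the inflation equation gives inflation = -3*tariff + 3.
Require -3*tariff + 3 ≤ -21, so tariff ≥ 8.
The smallest integer in [1, 9] satisfying this is 8.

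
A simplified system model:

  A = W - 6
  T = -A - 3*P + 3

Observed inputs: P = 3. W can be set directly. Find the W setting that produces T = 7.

Substituting into the T equation gives T = -W.
Solve -W = 7: W = 7 / -1 = -7.

W = -7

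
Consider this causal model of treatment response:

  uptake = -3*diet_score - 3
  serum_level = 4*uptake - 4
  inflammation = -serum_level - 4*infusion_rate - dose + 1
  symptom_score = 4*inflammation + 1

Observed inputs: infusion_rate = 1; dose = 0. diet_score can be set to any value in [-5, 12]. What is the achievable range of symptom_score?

Substituting into the serum_level equation gives serum_level = -12*diet_score - 16.
Substituting into the inflammation equation gives inflammation = 12*diet_score + 13.
So symptom_score = 48*diet_score + 53.
Linear in diet_score, so extremes are at the endpoints: diet_score = -5 gives symptom_score = -187; diet_score = 12 gives symptom_score = 629.

-187 to 629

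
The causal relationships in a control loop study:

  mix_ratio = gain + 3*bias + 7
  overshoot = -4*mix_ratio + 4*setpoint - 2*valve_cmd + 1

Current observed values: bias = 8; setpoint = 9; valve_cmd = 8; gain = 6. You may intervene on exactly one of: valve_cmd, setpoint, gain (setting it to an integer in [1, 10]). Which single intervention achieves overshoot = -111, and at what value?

set gain = 2

Intervening on valve_cmd: overshoot = -2*valve_cmd - 111. Reaching -111 requires valve_cmd = 0, outside [1, 10].
Intervening on setpoint: overshoot = 4*setpoint - 163. Reaching -111 requires setpoint = 13, outside [1, 10].
Intervening on gain: with other inputs at their observed values, overshoot = -4*gain - 103. Solving for -111 gives gain = 2, within [1, 10].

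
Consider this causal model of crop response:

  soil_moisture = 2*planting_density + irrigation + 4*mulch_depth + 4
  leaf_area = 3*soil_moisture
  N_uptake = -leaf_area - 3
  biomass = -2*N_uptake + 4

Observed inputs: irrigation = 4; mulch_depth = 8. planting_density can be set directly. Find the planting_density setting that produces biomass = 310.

planting_density = 5

Substituting into the soil_moisture equation gives soil_moisture = 2*planting_density + 40.
So leaf_area = 6*planting_density + 120.
Substituting into the N_uptake equation gives N_uptake = -6*planting_density - 123.
This gives biomass = 12*planting_density + 250.
Solve 12*planting_density + 250 = 310: planting_density = (310 - 250) / 12 = 5.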